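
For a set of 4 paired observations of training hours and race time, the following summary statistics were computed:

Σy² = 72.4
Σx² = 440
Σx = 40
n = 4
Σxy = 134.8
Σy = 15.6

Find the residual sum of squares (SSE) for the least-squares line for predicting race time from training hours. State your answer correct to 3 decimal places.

0.324

Sxx = Σx² − (Σx)²/n = 440 − 400 = 40
Sxy = Σxy − (Σx)(Σy)/n = 134.8 − 156 = -21.2
Syy = Σy² − (Σy)²/n = 72.4 − 60.84 = 11.56
b = Sxy/Sxx = -21.2/40 = -0.53
SSE = Syy − b·Sxy = 11.56 − (-0.53)·(-21.2) = 0.324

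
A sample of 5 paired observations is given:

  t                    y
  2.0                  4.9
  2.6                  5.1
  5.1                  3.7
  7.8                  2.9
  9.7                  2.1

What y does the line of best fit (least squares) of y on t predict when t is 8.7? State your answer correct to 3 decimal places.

n = 5, Σx = 27.2, Σy = 18.7, Σxy = 84.92, Σx² = 191.7
Sxx = Σx² − (Σx)²/n = 191.7 − 147.968 = 43.732
Sxy = Σxy − (Σx)(Σy)/n = 84.92 − 101.728 = -16.808
b = Sxy/Sxx = -16.808/43.732 = -0.384341
a = ȳ − b·x̄ = 3.74 − (-0.384341)·5.44 = 5.830815
ŷ(8.7) = a + b·8.7 = 5.830815 + (-0.384341)·8.7 = 2.487048

2.487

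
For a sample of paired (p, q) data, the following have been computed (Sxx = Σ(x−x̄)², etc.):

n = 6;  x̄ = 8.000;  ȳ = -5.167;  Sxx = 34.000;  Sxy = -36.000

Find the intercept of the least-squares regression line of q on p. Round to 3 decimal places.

b = Sxy/Sxx = -36/34 = -1.058824
a = ȳ − b·x̄ = -5.167 − (-1.058824)·8 = 3.303588

3.304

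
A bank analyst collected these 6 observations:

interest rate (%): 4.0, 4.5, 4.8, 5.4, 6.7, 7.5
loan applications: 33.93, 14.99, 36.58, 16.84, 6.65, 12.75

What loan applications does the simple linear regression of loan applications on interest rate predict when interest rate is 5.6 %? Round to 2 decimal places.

n = 6, Σx = 32.9, Σy = 121.74, Σxy = 609.875, Σx² = 189.59
Sxx = Σx² − (Σx)²/n = 189.59 − 180.401667 = 9.188333
Sxy = Σxy − (Σx)(Σy)/n = 609.875 − 667.541 = -57.666
b = Sxy/Sxx = -57.666/9.188333 = -6.276002
a = ȳ − b·x̄ = 20.29 − (-6.276002)·5.483333 = 54.703412
ŷ(5.6) = a + b·5.6 = 54.703412 + (-6.276002)·5.6 = 19.557800

19.56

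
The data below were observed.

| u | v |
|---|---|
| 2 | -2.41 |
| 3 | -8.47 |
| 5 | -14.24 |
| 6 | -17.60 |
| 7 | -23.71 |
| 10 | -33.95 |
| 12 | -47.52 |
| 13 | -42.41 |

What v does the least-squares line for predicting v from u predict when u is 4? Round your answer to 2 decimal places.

-11.00

n = 8, Σx = 58, Σy = -190.31, Σxy = -1834.07, Σx² = 536
Sxx = Σx² − (Σx)²/n = 536 − 420.5 = 115.5
Sxy = Σxy − (Σx)(Σy)/n = -1834.07 − (-1379.7475) = -454.3225
b = Sxy/Sxx = -454.3225/115.5 = -3.933528
a = ȳ − b·x̄ = -23.78875 − (-3.933528)·7.25 = 4.729329
ŷ(4) = a + b·4 = 4.729329 + (-3.933528)·4 = -11.004784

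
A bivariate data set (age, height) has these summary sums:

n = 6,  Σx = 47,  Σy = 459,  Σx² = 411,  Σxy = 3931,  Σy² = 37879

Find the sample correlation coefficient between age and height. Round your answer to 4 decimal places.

0.9748

Sxx = Σx² − (Σx)²/n = 411 − 368.166667 = 42.833333
Sxy = Σxy − (Σx)(Σy)/n = 3931 − 3595.5 = 335.5
Syy = Σy² − (Σy)²/n = 37879 − 35113.5 = 2765.5
r = Sxy/√(Sxx·Syy) = 335.5/√(118455.583333) = 335.5/344.173769 = 0.974798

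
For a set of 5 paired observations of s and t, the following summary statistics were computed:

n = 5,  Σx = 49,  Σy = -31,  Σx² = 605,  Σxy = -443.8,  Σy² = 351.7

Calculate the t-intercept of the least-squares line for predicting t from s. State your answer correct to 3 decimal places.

Sxx = Σx² − (Σx)²/n = 605 − 480.2 = 124.8
Sxy = Σxy − (Σx)(Σy)/n = -443.8 − (-303.8) = -140
b = Sxy/Sxx = -140/124.8 = -1.121795
a = ȳ − b·x̄ = -6.2 − (-1.121795)·9.8 = 4.793590

4.794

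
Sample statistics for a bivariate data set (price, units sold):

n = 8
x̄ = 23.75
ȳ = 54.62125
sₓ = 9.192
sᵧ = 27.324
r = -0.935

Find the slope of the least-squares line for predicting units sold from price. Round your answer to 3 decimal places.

b = r · sᵧ/sₓ = -0.935 · 27.324/9.192 = -2.779367

-2.779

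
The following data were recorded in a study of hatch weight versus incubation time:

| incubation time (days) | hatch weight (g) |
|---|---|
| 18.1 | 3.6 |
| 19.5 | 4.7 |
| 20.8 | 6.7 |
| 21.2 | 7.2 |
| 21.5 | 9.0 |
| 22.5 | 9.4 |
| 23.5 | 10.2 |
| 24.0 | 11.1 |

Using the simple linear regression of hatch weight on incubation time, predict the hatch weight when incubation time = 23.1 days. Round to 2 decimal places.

n = 8, Σx = 171.1, Σy = 61.9, Σxy = 1359.91, Σx² = 3686.69
Sxx = Σx² − (Σx)²/n = 3686.69 − 3659.40125 = 27.28875
Sxy = Σxy − (Σx)(Σy)/n = 1359.91 − 1323.88625 = 36.02375
b = Sxy/Sxx = 36.02375/27.28875 = 1.320095
a = ȳ − b·x̄ = 7.7375 − 1.320095·21.3875 = -20.496038
ŷ(23.1) = a + b·23.1 = -20.496038 + 1.320095·23.1 = 9.998163

10.00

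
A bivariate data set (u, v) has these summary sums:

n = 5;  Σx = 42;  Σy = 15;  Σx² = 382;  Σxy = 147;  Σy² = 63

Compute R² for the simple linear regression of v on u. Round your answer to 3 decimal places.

0.839

Sxx = Σx² − (Σx)²/n = 382 − 352.8 = 29.2
Sxy = Σxy − (Σx)(Σy)/n = 147 − 126 = 21
Syy = Σy² − (Σy)²/n = 63 − 45 = 18
R² = Sxy²/(Sxx·Syy) = (21)²/(29.2·18) = 0.839041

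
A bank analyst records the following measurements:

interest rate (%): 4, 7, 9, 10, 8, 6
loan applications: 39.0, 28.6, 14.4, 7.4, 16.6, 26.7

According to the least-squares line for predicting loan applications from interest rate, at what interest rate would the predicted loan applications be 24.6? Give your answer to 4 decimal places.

n = 6, Σx = 44, Σy = 132.7, Σxy = 852.8, Σx² = 346
Sxx = Σx² − (Σx)²/n = 346 − 322.666667 = 23.333333
Sxy = Σxy − (Σx)(Σy)/n = 852.8 − 973.133333 = -120.333333
b = Sxy/Sxx = -120.333333/23.333333 = -5.157143
a = ȳ − b·x̄ = 22.116667 − (-5.157143)·7.333333 = 59.935714
Set a + b·x = 24.6: x = (24.6 − 59.935714) / (-5.157143) = 6.851801

6.8518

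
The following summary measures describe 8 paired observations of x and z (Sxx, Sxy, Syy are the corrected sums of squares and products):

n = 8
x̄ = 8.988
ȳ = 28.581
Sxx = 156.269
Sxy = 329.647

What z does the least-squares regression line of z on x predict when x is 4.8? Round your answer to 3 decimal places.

b = Sxy/Sxx = 329.647/156.269 = 2.109484
a = ȳ − b·x̄ = 28.581 − 2.109484·8.988 = 9.620955
ŷ(4.8) = a + b·4.8 = 9.620955 + 2.109484·4.8 = 19.746480

19.746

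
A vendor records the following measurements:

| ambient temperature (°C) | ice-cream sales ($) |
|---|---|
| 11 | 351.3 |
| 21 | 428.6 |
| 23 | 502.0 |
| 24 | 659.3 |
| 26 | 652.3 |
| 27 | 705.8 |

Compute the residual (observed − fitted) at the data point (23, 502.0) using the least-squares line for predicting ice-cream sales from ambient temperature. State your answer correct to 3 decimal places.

n = 6, Σx = 132, Σy = 3299.3, Σxy = 76250.5, Σx² = 3072
Sxx = Σx² − (Σx)²/n = 3072 − 2904 = 168
Sxy = Σxy − (Σx)(Σy)/n = 76250.5 − 72584.6 = 3665.9
b = Sxy/Sxx = 3665.9/168 = 21.820833
a = ȳ − b·x̄ = 549.883333 − 21.820833·22 = 69.825
ŷ(23) = 69.825 + 21.820833·23 = 571.704167
residual = y − ŷ = 502.0 − 571.704167 = -69.704167

-69.704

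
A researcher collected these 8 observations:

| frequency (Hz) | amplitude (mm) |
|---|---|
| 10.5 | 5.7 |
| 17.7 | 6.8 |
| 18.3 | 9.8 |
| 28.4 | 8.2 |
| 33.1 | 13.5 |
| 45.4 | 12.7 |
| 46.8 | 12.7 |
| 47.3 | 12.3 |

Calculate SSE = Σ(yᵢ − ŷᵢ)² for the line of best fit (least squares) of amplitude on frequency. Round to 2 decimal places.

16.92

n = 8, Σx = 247.5, Σy = 81.7, Σxy = 2792.01, Σx² = 9149.29, Σy² = 898.13
Sxx = Σx² − (Σx)²/n = 9149.29 − 7657.03125 = 1492.25875
Sxy = Σxy − (Σx)(Σy)/n = 2792.01 − 2527.59375 = 264.41625
Syy = Σy² − (Σy)²/n = 898.13 − 834.36125 = 63.76875
b = Sxy/Sxx = 264.41625/1492.25875 = 0.177192
SSE = Syy − b·Sxy = 63.76875 − 0.177192·264.41625 = 16.916317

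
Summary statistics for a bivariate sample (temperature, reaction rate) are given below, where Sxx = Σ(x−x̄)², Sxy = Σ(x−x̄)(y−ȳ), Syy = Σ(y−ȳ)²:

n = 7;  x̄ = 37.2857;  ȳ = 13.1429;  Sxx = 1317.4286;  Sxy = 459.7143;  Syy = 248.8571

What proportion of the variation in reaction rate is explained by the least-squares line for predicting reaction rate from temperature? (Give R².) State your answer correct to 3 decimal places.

0.645

R² = Sxy²/(Sxx·Syy) = (459.7143)²/(1317.4286·248.8571) = 0.644613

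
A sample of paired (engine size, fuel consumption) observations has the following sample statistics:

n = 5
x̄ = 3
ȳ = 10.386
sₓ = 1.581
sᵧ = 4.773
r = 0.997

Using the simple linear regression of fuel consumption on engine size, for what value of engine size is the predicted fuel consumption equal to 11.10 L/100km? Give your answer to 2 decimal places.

b = r · sᵧ/sₓ = 0.997 · 4.773/1.581 = 3.009918
a = ȳ − b·x̄ = 10.386 − 3.009918·3 = 1.356245
Set a + b·x = 11.10: x = (11.10 − 1.356245) / 3.009918 = 3.237216

3.24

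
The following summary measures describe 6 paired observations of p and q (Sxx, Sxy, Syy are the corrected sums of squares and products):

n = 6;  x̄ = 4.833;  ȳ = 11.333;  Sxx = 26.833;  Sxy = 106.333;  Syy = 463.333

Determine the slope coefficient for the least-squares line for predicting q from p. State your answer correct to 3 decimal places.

b = Sxy/Sxx = 106.333/26.833 = 3.962770

3.963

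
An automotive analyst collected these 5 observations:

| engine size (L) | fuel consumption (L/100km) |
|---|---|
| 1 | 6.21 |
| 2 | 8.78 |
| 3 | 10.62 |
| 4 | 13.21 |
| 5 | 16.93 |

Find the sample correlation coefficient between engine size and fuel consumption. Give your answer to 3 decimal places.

n = 5, Σx = 15, Σy = 55.75, Σxy = 193.12, Σx² = 55, Σy² = 689.5659
Sxx = Σx² − (Σx)²/n = 55 − 45 = 10
Sxy = Σxy − (Σx)(Σy)/n = 193.12 − 167.25 = 25.87
Syy = Σy² − (Σy)²/n = 689.5659 − 621.6125 = 67.9534
r = Sxy/√(Sxx·Syy) = 25.87/√(679.534) = 25.87/26.067873 = 0.992409

0.992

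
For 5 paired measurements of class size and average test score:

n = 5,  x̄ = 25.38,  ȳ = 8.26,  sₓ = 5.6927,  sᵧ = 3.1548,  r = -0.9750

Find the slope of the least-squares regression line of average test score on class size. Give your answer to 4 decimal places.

b = r · sᵧ/sₓ = -0.975 · 3.1548/5.6927 = -0.540329

-0.5403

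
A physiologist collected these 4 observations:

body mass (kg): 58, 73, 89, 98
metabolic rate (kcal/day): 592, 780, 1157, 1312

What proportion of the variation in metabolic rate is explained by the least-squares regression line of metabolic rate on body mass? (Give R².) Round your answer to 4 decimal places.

0.9849

n = 4, Σx = 318, Σy = 3841, Σxy = 322825, Σx² = 26218, Σy² = 4018857
Sxx = Σx² − (Σx)²/n = 26218 − 25281 = 937
Sxy = Σxy − (Σx)(Σy)/n = 322825 − 305359.5 = 17465.5
Syy = Σy² − (Σy)²/n = 4018857 − 3688320.25 = 330536.75
R² = Sxy²/(Sxx·Syy) = (17465.5)²/(937·330536.75) = 0.984924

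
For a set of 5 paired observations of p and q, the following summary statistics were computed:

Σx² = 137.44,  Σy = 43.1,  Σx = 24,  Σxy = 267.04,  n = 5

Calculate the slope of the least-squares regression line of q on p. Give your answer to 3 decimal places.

2.705

Sxx = Σx² − (Σx)²/n = 137.44 − 115.2 = 22.24
Sxy = Σxy − (Σx)(Σy)/n = 267.04 − 206.88 = 60.16
b = Sxy/Sxx = 60.16/22.24 = 2.705036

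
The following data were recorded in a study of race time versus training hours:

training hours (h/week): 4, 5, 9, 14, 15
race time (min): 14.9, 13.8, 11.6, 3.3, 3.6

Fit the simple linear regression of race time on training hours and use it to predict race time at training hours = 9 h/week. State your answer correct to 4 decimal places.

9.8767

n = 5, Σx = 47, Σy = 47.2, Σxy = 333.2, Σx² = 543
Sxx = Σx² − (Σx)²/n = 543 − 441.8 = 101.2
Sxy = Σxy − (Σx)(Σy)/n = 333.2 − 443.68 = -110.48
b = Sxy/Sxx = -110.48/101.2 = -1.091700
a = ȳ − b·x̄ = 9.44 − (-1.091700)·9.4 = 19.701976
ŷ(9) = a + b·9 = 19.701976 + (-1.091700)·9 = 9.876680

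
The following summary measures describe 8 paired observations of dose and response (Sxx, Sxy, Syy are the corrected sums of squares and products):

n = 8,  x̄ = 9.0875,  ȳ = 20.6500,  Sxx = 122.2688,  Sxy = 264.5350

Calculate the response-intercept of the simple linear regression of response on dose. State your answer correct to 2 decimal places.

0.99

b = Sxy/Sxx = 264.535/122.2688 = 2.163553
a = ȳ − b·x̄ = 20.65 − 2.163553·9.0875 = 0.988714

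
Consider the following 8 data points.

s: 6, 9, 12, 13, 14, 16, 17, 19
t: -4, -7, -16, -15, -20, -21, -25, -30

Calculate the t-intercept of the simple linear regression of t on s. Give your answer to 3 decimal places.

9.406

n = 8, Σx = 106, Σy = -138, Σxy = -2085, Σx² = 1532
Sxx = Σx² − (Σx)²/n = 1532 − 1404.5 = 127.5
Sxy = Σxy − (Σx)(Σy)/n = -2085 − (-1828.5) = -256.5
b = Sxy/Sxx = -256.5/127.5 = -2.011765
a = ȳ − b·x̄ = -17.25 − (-2.011765)·13.25 = 9.405882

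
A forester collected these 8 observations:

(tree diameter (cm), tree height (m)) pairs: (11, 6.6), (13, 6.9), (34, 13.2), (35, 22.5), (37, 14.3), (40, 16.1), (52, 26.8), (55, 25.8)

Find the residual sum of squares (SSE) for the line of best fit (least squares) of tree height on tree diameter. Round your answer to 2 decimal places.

68.44

n = 8, Σx = 277, Σy = 132.2, Σxy = 5384.3, Σx² = 11369, Σy² = 2619.24
Sxx = Σx² − (Σx)²/n = 11369 − 9591.125 = 1777.875
Sxy = Σxy − (Σx)(Σy)/n = 5384.3 − 4577.425 = 806.875
Syy = Σy² − (Σy)²/n = 2619.24 − 2184.605 = 434.635
b = Sxy/Sxx = 806.875/1777.875 = 0.453842
SSE = Syy − b·Sxy = 434.635 − 0.453842·806.875 = 68.440939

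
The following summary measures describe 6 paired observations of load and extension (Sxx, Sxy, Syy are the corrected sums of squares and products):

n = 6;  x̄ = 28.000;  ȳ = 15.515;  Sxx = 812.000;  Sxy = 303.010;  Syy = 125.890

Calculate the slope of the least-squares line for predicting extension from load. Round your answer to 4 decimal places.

b = Sxy/Sxx = 303.01/812 = 0.373165

0.3732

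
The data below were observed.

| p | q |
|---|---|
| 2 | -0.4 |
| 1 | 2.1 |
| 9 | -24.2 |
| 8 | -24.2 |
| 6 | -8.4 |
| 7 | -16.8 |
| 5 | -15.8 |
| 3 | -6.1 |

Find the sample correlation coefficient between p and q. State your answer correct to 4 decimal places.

n = 8, Σx = 41, Σy = -93.8, Σxy = -675.4, Σx² = 269, Σy² = 1815.5
Sxx = Σx² − (Σx)²/n = 269 − 210.125 = 58.875
Sxy = Σxy − (Σx)(Σy)/n = -675.4 − (-480.725) = -194.675
Syy = Σy² − (Σy)²/n = 1815.5 − 1099.805 = 715.695
r = Sxy/√(Sxx·Syy) = -194.675/√(42136.543125) = -194.675/205.271876 = -0.948376

-0.9484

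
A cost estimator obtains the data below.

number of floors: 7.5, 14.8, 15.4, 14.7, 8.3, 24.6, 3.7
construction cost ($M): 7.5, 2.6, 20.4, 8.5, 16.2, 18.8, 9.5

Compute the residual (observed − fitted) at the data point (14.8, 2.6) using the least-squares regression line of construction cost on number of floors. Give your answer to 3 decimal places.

-10.093

n = 7, Σx = 89, Σy = 83.5, Σxy = 1165.93, Σx² = 1416.28
Sxx = Σx² − (Σx)²/n = 1416.28 − 1131.571429 = 284.708571
Sxy = Σxy − (Σx)(Σy)/n = 1165.93 − 1061.642857 = 104.287143
b = Sxy/Sxx = 104.287143/284.708571 = 0.366294
a = ȳ − b·x̄ = 11.928571 − 0.366294·12.714286 = 7.271400
ŷ(14.8) = 7.271400 + 0.366294·14.8 = 12.692557
residual = y − ŷ = 2.6 − 12.692557 = -10.092557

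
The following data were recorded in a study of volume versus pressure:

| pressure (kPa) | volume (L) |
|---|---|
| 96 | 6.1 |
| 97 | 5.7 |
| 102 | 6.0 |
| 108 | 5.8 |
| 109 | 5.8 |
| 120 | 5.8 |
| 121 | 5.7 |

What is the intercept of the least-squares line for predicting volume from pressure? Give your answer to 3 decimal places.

6.697

n = 7, Σx = 753, Σy = 40.9, Σxy = 4394.8, Σx² = 81615
Sxx = Σx² − (Σx)²/n = 81615 − 81001.285714 = 613.714286
Sxy = Σxy − (Σx)(Σy)/n = 4394.8 − 4399.671429 = -4.871429
b = Sxy/Sxx = -4.871429/613.714286 = -0.007938
a = ȳ − b·x̄ = 5.842857 − (-0.007938)·107.571429 = 6.696718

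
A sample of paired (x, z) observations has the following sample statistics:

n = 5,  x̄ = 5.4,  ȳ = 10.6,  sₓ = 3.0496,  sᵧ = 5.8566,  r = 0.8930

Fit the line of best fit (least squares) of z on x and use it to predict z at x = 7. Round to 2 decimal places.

b = r · sᵧ/sₓ = 0.893 · 5.8566/3.0496 = 1.714961
a = ȳ − b·x̄ = 10.6 − 1.714961·5.4 = 1.339213
ŷ(7) = a + b·7 = 1.339213 + 1.714961·7 = 13.343937

13.34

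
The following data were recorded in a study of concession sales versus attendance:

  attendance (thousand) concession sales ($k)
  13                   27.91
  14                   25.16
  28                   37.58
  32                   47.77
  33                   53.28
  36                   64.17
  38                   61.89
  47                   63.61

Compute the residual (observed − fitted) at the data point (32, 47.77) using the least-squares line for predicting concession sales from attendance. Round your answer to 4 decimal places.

-2.3011

n = 8, Σx = 241, Σy = 381.37, Σxy = 12705.8, Σx² = 8211
Sxx = Σx² − (Σx)²/n = 8211 − 7260.125 = 950.875
Sxy = Σxy − (Σx)(Σy)/n = 12705.8 − 11488.77125 = 1217.02875
b = Sxy/Sxx = 1217.02875/950.875 = 1.279904
a = ȳ − b·x̄ = 47.67125 − 1.279904·30.125 = 9.114141
ŷ(32) = 9.114141 + 1.279904·32 = 50.071070
residual = y − ŷ = 47.77 − 50.071070 = -2.301070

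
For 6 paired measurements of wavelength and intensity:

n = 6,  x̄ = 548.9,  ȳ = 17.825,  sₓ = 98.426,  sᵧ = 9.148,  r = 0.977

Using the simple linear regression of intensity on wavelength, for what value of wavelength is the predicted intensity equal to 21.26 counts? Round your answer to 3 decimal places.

586.728

b = r · sᵧ/sₓ = 0.977 · 9.148/98.426 = 0.090805
a = ȳ − b·x̄ = 17.825 − 0.090805·548.9 = -32.017993
Set a + b·x = 21.26: x = (21.26 − (-32.017993)) / 0.090805 = 586.728216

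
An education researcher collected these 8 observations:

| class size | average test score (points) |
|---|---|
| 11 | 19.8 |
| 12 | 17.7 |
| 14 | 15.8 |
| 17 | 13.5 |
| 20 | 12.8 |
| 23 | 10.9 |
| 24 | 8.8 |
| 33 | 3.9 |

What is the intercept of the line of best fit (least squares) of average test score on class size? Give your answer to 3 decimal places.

n = 8, Σx = 154, Σy = 103.2, Σxy = 1727.5, Σx² = 3344
Sxx = Σx² − (Σx)²/n = 3344 − 2964.5 = 379.5
Sxy = Σxy − (Σx)(Σy)/n = 1727.5 − 1986.6 = -259.1
b = Sxy/Sxx = -259.1/379.5 = -0.682740
a = ȳ − b·x̄ = 12.9 − (-0.682740)·19.25 = 26.042754

26.043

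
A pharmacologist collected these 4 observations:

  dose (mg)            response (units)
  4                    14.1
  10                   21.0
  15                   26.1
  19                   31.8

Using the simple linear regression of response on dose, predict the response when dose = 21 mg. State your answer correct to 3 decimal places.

33.686

n = 4, Σx = 48, Σy = 93, Σxy = 1262.1, Σx² = 702
Sxx = Σx² − (Σx)²/n = 702 − 576 = 126
Sxy = Σxy − (Σx)(Σy)/n = 1262.1 − 1116 = 146.1
b = Sxy/Sxx = 146.1/126 = 1.159524
a = ȳ − b·x̄ = 23.25 − 1.159524·12 = 9.335714
ŷ(21) = a + b·21 = 9.335714 + 1.159524·21 = 33.685714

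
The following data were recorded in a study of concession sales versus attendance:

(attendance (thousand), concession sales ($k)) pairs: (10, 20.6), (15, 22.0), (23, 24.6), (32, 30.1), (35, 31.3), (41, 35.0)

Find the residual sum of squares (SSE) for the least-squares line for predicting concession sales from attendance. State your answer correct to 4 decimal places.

2.8224

n = 6, Σx = 156, Σy = 163.6, Σxy = 4595.5, Σx² = 4784, Σy² = 4624.22
Sxx = Σx² − (Σx)²/n = 4784 − 4056 = 728
Sxy = Σxy − (Σx)(Σy)/n = 4595.5 − 4253.6 = 341.9
Syy = Σy² − (Σy)²/n = 4624.22 − 4460.826667 = 163.393333
b = Sxy/Sxx = 341.9/728 = 0.469643
SSE = Syy − b·Sxy = 163.393333 − 0.469643·341.9 = 2.822440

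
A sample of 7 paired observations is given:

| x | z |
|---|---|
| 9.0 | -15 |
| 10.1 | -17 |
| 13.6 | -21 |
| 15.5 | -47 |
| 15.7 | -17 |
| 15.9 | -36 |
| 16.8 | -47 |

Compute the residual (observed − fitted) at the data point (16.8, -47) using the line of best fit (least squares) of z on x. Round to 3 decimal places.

n = 7, Σx = 96.6, Σy = -200, Σxy = -2949.7, Σx² = 1389.76
Sxx = Σx² − (Σx)²/n = 1389.76 − 1333.08 = 56.68
Sxy = Σxy − (Σx)(Σy)/n = -2949.7 − (-2760) = -189.7
b = Sxy/Sxx = -189.7/56.68 = -3.346860
a = ȳ − b·x̄ = -28.571429 − (-3.346860)·13.8 = 17.615233
ŷ(16.8) = 17.615233 + (-3.346860)·16.8 = -38.612007
residual = y − ŷ = -47 − (-38.612007) = -8.387993

-8.388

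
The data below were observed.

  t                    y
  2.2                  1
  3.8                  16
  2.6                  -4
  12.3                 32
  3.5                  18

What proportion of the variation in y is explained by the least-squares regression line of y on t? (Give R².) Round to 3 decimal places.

n = 5, Σx = 24.4, Σy = 63, Σxy = 509.2, Σx² = 189.58, Σy² = 1621
Sxx = Σx² − (Σx)²/n = 189.58 − 119.072 = 70.508
Sxy = Σxy − (Σx)(Σy)/n = 509.2 − 307.44 = 201.76
Syy = Σy² − (Σy)²/n = 1621 − 793.8 = 827.2
R² = Sxy²/(Sxx·Syy) = (201.76)²/(70.508·827.2) = 0.697945

0.698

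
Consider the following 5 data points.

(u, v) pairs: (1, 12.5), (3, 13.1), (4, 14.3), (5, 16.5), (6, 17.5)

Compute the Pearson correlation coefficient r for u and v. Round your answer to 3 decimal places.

0.945

n = 5, Σx = 19, Σy = 73.9, Σxy = 296.5, Σx² = 87, Σy² = 1110.85
Sxx = Σx² − (Σx)²/n = 87 − 72.2 = 14.8
Sxy = Σxy − (Σx)(Σy)/n = 296.5 − 280.82 = 15.68
Syy = Σy² − (Σy)²/n = 1110.85 − 1092.242 = 18.608
r = Sxy/√(Sxx·Syy) = 15.68/√(275.3984) = 15.68/16.595132 = 0.944855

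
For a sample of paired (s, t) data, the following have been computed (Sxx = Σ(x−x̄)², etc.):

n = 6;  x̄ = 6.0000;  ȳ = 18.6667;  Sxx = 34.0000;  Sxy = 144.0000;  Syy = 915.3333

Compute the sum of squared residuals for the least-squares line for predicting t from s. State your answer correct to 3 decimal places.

305.451

b = Sxy/Sxx = 144/34 = 4.235294
SSE = Syy − b·Sxy = 915.3333 − 4.235294·144 = 305.450947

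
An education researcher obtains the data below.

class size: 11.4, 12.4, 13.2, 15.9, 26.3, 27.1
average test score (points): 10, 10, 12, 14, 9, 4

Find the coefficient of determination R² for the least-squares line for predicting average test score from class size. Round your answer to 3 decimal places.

n = 6, Σx = 106.3, Σy = 59, Σxy = 964.1, Σx² = 2136.87, Σy² = 637
Sxx = Σx² − (Σx)²/n = 2136.87 − 1883.281667 = 253.588333
Sxy = Σxy − (Σx)(Σy)/n = 964.1 − 1045.283333 = -81.183333
Syy = Σy² − (Σy)²/n = 637 − 580.166667 = 56.833333
R² = Sxy²/(Sxx·Syy) = (-81.183333)²/(253.588333·56.833333) = 0.457300

0.457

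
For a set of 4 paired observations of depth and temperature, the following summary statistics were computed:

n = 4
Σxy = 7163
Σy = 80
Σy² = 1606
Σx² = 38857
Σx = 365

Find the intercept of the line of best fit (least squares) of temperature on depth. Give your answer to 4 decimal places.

Sxx = Σx² − (Σx)²/n = 38857 − 33306.25 = 5550.75
Sxy = Σxy − (Σx)(Σy)/n = 7163 − 7300 = -137
b = Sxy/Sxx = -137/5550.75 = -0.024681
a = ȳ − b·x̄ = 20 − (-0.024681)·91.25 = 22.252173

22.2522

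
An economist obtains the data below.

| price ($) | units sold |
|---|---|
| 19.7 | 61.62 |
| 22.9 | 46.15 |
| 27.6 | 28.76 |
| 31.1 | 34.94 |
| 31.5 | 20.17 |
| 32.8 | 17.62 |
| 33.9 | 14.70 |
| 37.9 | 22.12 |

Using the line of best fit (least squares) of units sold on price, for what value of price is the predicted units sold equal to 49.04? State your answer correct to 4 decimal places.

n = 8, Σx = 237.4, Σy = 246.08, Σxy = 6701.128, Σx² = 7295.18
Sxx = Σx² − (Σx)²/n = 7295.18 − 7044.845 = 250.335
Sxy = Σxy − (Σx)(Σy)/n = 6701.128 − 7302.424 = -601.296
b = Sxy/Sxx = -601.296/250.335 = -2.401965
a = ȳ − b·x̄ = 30.76 − (-2.401965)·29.675 = 102.038322
Set a + b·x = 49.04: x = (49.04 − 102.038322) / (-2.401965) = 22.064566

22.0646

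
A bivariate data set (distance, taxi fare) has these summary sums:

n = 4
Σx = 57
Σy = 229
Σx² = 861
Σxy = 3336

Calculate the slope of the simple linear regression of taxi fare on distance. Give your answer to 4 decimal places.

Sxx = Σx² − (Σx)²/n = 861 − 812.25 = 48.75
Sxy = Σxy − (Σx)(Σy)/n = 3336 − 3263.25 = 72.75
b = Sxy/Sxx = 72.75/48.75 = 1.492308

1.4923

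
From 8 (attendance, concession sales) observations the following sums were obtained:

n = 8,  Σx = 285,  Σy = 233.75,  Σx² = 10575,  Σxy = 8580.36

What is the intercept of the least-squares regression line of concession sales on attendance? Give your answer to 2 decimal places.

7.85

Sxx = Σx² − (Σx)²/n = 10575 − 10153.125 = 421.875
Sxy = Σxy − (Σx)(Σy)/n = 8580.36 − 8327.34375 = 253.01625
b = Sxy/Sxx = 253.01625/421.875 = 0.599742
a = ȳ − b·x̄ = 29.21875 − 0.599742·35.625 = 7.852933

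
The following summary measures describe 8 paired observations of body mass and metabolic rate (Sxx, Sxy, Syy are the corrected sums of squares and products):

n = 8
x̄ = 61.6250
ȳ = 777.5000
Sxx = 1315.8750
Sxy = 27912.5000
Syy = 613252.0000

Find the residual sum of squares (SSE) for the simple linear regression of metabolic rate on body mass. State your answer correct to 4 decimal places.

21168.6667

b = Sxy/Sxx = 27912.5/1315.875 = 21.212121
SSE = Syy − b·Sxy = 613252 − 21.212121·27912.5 = 21168.666667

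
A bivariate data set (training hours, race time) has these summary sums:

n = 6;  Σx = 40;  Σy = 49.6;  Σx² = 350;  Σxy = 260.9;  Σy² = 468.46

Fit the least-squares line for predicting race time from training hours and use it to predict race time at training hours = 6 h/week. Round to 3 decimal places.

Sxx = Σx² − (Σx)²/n = 350 − 266.666667 = 83.333333
Sxy = Σxy − (Σx)(Σy)/n = 260.9 − 330.666667 = -69.766667
b = Sxy/Sxx = -69.766667/83.333333 = -0.8372
a = ȳ − b·x̄ = 8.266667 − (-0.8372)·6.666667 = 13.848
ŷ(6) = a + b·6 = 13.848 + (-0.8372)·6 = 8.8248

8.825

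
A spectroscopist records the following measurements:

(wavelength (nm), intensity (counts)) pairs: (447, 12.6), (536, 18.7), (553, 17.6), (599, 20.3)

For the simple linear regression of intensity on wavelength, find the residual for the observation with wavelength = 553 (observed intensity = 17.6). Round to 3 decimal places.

n = 4, Σx = 2135, Σy = 69.2, Σxy = 37547.9, Σx² = 1151715
Sxx = Σx² − (Σx)²/n = 1151715 − 1139556.25 = 12158.75
Sxy = Σxy − (Σx)(Σy)/n = 37547.9 − 36935.5 = 612.4
b = Sxy/Sxx = 612.4/12158.75 = 0.050367
a = ȳ − b·x̄ = 17.3 − 0.050367·533.75 = -9.583397
ŷ(553) = -9.583397 + 0.050367·553 = 18.269565
residual = y − ŷ = 17.6 − 18.269565 = -0.669565

-0.670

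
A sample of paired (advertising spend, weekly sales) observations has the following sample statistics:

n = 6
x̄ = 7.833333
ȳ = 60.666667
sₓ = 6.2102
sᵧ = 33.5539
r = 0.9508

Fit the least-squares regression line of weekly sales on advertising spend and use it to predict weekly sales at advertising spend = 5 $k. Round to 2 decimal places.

b = r · sᵧ/sₓ = 0.9508 · 33.5539/6.2102 = 5.137201
a = ȳ − b·x̄ = 60.666667 − 5.137201·7.833333 = 20.425258
ŷ(5) = a + b·5 = 20.425258 + 5.137201·5 = 46.111265

46.11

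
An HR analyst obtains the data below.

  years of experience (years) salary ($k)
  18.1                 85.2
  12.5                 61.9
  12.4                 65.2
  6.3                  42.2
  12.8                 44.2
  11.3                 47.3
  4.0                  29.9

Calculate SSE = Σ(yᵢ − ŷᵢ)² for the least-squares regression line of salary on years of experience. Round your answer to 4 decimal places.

426.3052

n = 7, Σx = 77.4, Σy = 375.9, Σxy = 4610.06, Σx² = 984.84, Σy² = 22207.47
Sxx = Σx² − (Σx)²/n = 984.84 − 855.822857 = 129.017143
Sxy = Σxy − (Σx)(Σy)/n = 4610.06 − 4156.38 = 453.68
Syy = Σy² − (Σy)²/n = 22207.47 − 20185.83 = 2021.64
b = Sxy/Sxx = 453.68/129.017143 = 3.516432
SSE = Syy − b·Sxy = 2021.64 − 3.516432·453.68 = 426.305164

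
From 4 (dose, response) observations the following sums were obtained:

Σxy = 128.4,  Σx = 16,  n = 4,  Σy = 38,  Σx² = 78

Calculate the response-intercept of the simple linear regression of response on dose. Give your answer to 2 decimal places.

16.24

Sxx = Σx² − (Σx)²/n = 78 − 64 = 14
Sxy = Σxy − (Σx)(Σy)/n = 128.4 − 152 = -23.6
b = Sxy/Sxx = -23.6/14 = -1.685714
a = ȳ − b·x̄ = 9.5 − (-1.685714)·4 = 16.242857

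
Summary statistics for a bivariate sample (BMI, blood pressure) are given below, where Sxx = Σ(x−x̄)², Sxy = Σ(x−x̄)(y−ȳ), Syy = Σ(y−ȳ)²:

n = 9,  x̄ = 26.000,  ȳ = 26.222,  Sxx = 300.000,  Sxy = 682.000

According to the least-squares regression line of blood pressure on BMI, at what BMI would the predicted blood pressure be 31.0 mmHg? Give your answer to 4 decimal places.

28.1018

b = Sxy/Sxx = 682/300 = 2.273333
a = ȳ − b·x̄ = 26.222 − 2.273333·26 = -32.884667
Set a + b·x = 31.0: x = (31.0 − (-32.884667)) / 2.273333 = 28.101760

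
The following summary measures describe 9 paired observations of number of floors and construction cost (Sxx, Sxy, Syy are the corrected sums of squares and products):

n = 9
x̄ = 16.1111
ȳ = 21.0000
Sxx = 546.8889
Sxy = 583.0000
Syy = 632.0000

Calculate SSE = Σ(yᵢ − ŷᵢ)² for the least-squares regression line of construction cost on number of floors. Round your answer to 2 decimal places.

10.50

b = Sxy/Sxx = 583/546.8889 = 1.066030
SSE = Syy − b·Sxy = 632 − 1.066030·583 = 10.504482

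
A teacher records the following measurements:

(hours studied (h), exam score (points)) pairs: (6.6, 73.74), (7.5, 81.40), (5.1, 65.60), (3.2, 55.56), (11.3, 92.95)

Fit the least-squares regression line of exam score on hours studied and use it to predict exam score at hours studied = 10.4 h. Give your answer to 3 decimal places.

90.957

n = 5, Σx = 33.7, Σy = 369.25, Σxy = 2659.871, Σx² = 263.75
Sxx = Σx² − (Σx)²/n = 263.75 − 227.138 = 36.612
Sxy = Σxy − (Σx)(Σy)/n = 2659.871 − 2488.745 = 171.126
b = Sxy/Sxx = 171.126/36.612 = 4.674041
a = ȳ − b·x̄ = 73.85 − 4.674041·6.74 = 42.346962
ŷ(10.4) = a + b·10.4 = 42.346962 + 4.674041·10.4 = 90.956991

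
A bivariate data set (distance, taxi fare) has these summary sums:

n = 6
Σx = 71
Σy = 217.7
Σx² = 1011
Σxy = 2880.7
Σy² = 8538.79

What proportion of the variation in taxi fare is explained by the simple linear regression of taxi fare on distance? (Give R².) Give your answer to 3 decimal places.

Sxx = Σx² − (Σx)²/n = 1011 − 840.166667 = 170.833333
Sxy = Σxy − (Σx)(Σy)/n = 2880.7 − 2576.116667 = 304.583333
Syy = Σy² − (Σy)²/n = 8538.79 − 7898.881667 = 639.908333
R² = Sxy²/(Sxx·Syy) = (304.583333)²/(170.833333·639.908333) = 0.848637

0.849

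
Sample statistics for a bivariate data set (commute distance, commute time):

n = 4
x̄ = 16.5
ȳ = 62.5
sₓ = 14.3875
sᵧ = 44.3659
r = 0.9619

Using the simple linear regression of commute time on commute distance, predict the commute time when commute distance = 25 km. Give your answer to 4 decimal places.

87.7123

b = r · sᵧ/sₓ = 0.9619 · 44.3659/14.3875 = 2.966155
a = ȳ − b·x̄ = 62.5 − 2.966155·16.5 = 13.558438
ŷ(25) = a + b·25 = 13.558438 + 2.966155·25 = 87.712320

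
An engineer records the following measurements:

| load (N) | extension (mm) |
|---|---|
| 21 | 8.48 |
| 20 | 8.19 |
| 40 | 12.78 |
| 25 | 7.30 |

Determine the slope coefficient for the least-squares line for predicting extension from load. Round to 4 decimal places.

0.2401

n = 4, Σx = 106, Σy = 36.75, Σxy = 1035.58, Σx² = 3066
Sxx = Σx² − (Σx)²/n = 3066 − 2809 = 257
Sxy = Σxy − (Σx)(Σy)/n = 1035.58 − 973.875 = 61.705
b = Sxy/Sxx = 61.705/257 = 0.240097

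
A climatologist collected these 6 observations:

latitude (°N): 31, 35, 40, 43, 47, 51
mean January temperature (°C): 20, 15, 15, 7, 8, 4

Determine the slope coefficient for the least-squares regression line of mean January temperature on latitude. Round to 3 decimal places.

n = 6, Σx = 247, Σy = 69, Σxy = 2626, Σx² = 10445
Sxx = Σx² − (Σx)²/n = 10445 − 10168.166667 = 276.833333
Sxy = Σxy − (Σx)(Σy)/n = 2626 − 2840.5 = -214.5
b = Sxy/Sxx = -214.5/276.833333 = -0.774834

-0.775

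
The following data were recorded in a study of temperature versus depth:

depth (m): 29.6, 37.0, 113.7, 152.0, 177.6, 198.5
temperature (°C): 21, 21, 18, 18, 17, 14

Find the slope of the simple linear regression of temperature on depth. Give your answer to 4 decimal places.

n = 6, Σx = 708.4, Σy = 109, Σxy = 11979.4, Σx² = 109220.86
Sxx = Σx² − (Σx)²/n = 109220.86 − 83638.426667 = 25582.433333
Sxy = Σxy − (Σx)(Σy)/n = 11979.4 − 12869.266667 = -889.866667
b = Sxy/Sxx = -889.866667/25582.433333 = -0.034784

-0.0348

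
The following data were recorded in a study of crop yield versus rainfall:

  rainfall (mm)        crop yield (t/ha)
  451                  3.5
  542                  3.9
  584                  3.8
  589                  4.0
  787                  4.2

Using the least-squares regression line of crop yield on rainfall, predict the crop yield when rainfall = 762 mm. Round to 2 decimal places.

4.21

n = 5, Σx = 2953, Σy = 19.4, Σxy = 11572.9, Σx² = 1804511
Sxx = Σx² − (Σx)²/n = 1804511 − 1744041.8 = 60469.2
Sxy = Σxy − (Σx)(Σy)/n = 11572.9 − 11457.64 = 115.26
b = Sxy/Sxx = 115.26/60469.2 = 0.001906
a = ȳ − b·x̄ = 3.88 − 0.001906·590.6 = 2.754261
ŷ(762) = a + b·762 = 2.754261 + 0.001906·762 = 4.206705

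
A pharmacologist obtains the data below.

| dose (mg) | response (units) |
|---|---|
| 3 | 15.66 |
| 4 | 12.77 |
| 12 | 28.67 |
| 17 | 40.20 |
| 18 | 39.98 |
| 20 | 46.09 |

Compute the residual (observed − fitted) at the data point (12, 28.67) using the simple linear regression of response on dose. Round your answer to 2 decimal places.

-1.27

n = 6, Σx = 74, Σy = 183.37, Σxy = 2766.94, Σx² = 1182
Sxx = Σx² − (Σx)²/n = 1182 − 912.666667 = 269.333333
Sxy = Σxy − (Σx)(Σy)/n = 2766.94 − 2261.563333 = 505.376667
b = Sxy/Sxx = 505.376667/269.333333 = 1.876399
a = ȳ − b·x̄ = 30.561667 − 1.876399·12.333333 = 7.419418
ŷ(12) = 7.419418 + 1.876399·12 = 29.936200
residual = y − ŷ = 28.67 − 29.936200 = -1.266200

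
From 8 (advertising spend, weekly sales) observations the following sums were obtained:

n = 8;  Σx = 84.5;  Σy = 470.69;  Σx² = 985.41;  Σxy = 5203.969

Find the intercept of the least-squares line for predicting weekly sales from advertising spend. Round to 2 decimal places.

Sxx = Σx² − (Σx)²/n = 985.41 − 892.53125 = 92.87875
Sxy = Σxy − (Σx)(Σy)/n = 5203.969 − 4971.663125 = 232.305875
b = Sxy/Sxx = 232.305875/92.87875 = 2.501174
a = ȳ − b·x̄ = 58.83625 − 2.501174·10.5625 = 32.417604

32.42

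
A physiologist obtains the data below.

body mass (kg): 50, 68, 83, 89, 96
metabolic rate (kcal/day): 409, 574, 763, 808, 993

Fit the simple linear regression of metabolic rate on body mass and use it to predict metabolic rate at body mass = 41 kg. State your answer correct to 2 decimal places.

274.65

n = 5, Σx = 386, Σy = 3547, Σxy = 290051, Σx² = 31150
Sxx = Σx² − (Σx)²/n = 31150 − 29799.2 = 1350.8
Sxy = Σxy − (Σx)(Σy)/n = 290051 − 273828.4 = 16222.6
b = Sxy/Sxx = 16222.6/1350.8 = 12.009624
a = ȳ − b·x̄ = 709.4 − 12.009624·77.2 = -217.742967
ŷ(41) = a + b·41 = -217.742967 + 12.009624·41 = 274.651614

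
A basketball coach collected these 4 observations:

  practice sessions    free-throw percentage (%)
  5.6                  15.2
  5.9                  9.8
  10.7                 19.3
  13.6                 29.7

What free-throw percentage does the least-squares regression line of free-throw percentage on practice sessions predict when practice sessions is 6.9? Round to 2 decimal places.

n = 4, Σx = 35.8, Σy = 74, Σxy = 753.37, Σx² = 365.62
Sxx = Σx² − (Σx)²/n = 365.62 − 320.41 = 45.21
Sxy = Σxy − (Σx)(Σy)/n = 753.37 − 662.3 = 91.07
b = Sxy/Sxx = 91.07/45.21 = 2.014377
a = ȳ − b·x̄ = 18.5 − 2.014377·8.95 = 0.471323
ŷ(6.9) = a + b·6.9 = 0.471323 + 2.014377·6.9 = 14.370526

14.37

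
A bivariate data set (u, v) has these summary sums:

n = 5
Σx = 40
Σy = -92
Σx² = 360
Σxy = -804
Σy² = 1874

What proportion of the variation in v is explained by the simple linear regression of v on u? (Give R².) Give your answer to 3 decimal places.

Sxx = Σx² − (Σx)²/n = 360 − 320 = 40
Sxy = Σxy − (Σx)(Σy)/n = -804 − (-736) = -68
Syy = Σy² − (Σy)²/n = 1874 − 1692.8 = 181.2
R² = Sxy²/(Sxx·Syy) = (-68)²/(40·181.2) = 0.637969

0.638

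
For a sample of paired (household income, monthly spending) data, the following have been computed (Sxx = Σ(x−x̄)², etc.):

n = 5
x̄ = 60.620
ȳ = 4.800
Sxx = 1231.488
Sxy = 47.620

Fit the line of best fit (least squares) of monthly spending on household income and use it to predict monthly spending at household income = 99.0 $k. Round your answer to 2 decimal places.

6.28

b = Sxy/Sxx = 47.62/1231.488 = 0.038669
a = ȳ − b·x̄ = 4.8 − 0.038669·60.62 = 2.455905
ŷ(99.0) = a + b·99.0 = 2.455905 + 0.038669·99 = 6.284103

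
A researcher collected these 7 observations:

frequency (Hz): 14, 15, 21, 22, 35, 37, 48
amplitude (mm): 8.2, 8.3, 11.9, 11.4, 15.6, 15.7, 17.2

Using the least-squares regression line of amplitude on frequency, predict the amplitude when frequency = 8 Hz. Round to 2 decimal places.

n = 7, Σx = 192, Σy = 88.3, Σxy = 2692.5, Σx² = 6244
Sxx = Σx² − (Σx)²/n = 6244 − 5266.285714 = 977.714286
Sxy = Σxy − (Σx)(Σy)/n = 2692.5 − 2421.942857 = 270.557143
b = Sxy/Sxx = 270.557143/977.714286 = 0.276724
a = ȳ − b·x̄ = 12.614286 − 0.276724·27.428571 = 5.024138
ŷ(8) = a + b·8 = 5.024138 + 0.276724·8 = 7.237931

7.24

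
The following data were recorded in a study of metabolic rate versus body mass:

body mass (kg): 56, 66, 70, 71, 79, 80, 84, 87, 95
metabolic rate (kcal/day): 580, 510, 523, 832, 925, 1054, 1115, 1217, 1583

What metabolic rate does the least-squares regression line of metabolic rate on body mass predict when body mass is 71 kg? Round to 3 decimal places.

773.993

n = 9, Σx = 688, Σy = 8339, Σxy = 669141, Σx² = 53724
Sxx = Σx² − (Σx)²/n = 53724 − 52593.777778 = 1130.222222
Sxy = Σxy − (Σx)(Σy)/n = 669141 − 637470.222222 = 31670.777778
b = Sxy/Sxx = 31670.777778/1130.222222 = 28.021726
a = ȳ − b·x̄ = 926.555556 − 28.021726·76.444444 = -1215.549744
ŷ(71) = a + b·71 = -1215.549744 + 28.021726·71 = 773.992823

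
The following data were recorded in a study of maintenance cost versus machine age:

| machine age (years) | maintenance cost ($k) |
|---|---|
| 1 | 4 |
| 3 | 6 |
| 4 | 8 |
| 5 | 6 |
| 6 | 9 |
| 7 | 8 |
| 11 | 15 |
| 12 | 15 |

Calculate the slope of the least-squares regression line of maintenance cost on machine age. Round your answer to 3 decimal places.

n = 8, Σx = 49, Σy = 71, Σxy = 539, Σx² = 401
Sxx = Σx² − (Σx)²/n = 401 − 300.125 = 100.875
Sxy = Σxy − (Σx)(Σy)/n = 539 − 434.875 = 104.125
b = Sxy/Sxx = 104.125/100.875 = 1.032218

1.032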